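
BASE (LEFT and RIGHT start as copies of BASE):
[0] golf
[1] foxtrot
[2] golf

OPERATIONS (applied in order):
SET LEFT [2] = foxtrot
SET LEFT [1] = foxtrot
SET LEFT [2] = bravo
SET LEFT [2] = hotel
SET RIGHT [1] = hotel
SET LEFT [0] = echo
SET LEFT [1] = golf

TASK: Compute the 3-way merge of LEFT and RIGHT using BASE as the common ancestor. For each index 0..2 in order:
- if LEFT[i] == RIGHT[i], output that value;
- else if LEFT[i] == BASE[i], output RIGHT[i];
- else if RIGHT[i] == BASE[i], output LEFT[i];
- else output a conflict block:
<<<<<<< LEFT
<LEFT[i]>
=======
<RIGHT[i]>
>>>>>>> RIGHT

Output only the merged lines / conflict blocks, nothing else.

Final LEFT:  [echo, golf, hotel]
Final RIGHT: [golf, hotel, golf]
i=0: L=echo, R=golf=BASE -> take LEFT -> echo
i=1: BASE=foxtrot L=golf R=hotel all differ -> CONFLICT
i=2: L=hotel, R=golf=BASE -> take LEFT -> hotel

Answer: echo
<<<<<<< LEFT
golf
=======
hotel
>>>>>>> RIGHT
hotel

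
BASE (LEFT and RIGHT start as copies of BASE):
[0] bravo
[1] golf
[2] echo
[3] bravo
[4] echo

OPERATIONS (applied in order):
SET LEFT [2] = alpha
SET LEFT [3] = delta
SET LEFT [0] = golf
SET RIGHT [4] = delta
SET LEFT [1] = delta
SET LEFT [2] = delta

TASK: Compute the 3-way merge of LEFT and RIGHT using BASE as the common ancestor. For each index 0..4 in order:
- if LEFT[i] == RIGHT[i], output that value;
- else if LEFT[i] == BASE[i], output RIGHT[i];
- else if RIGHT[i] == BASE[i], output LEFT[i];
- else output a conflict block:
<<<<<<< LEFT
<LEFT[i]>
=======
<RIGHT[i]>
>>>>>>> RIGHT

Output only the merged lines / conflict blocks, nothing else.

Answer: golf
delta
delta
delta
delta

Derivation:
Final LEFT:  [golf, delta, delta, delta, echo]
Final RIGHT: [bravo, golf, echo, bravo, delta]
i=0: L=golf, R=bravo=BASE -> take LEFT -> golf
i=1: L=delta, R=golf=BASE -> take LEFT -> delta
i=2: L=delta, R=echo=BASE -> take LEFT -> delta
i=3: L=delta, R=bravo=BASE -> take LEFT -> delta
i=4: L=echo=BASE, R=delta -> take RIGHT -> delta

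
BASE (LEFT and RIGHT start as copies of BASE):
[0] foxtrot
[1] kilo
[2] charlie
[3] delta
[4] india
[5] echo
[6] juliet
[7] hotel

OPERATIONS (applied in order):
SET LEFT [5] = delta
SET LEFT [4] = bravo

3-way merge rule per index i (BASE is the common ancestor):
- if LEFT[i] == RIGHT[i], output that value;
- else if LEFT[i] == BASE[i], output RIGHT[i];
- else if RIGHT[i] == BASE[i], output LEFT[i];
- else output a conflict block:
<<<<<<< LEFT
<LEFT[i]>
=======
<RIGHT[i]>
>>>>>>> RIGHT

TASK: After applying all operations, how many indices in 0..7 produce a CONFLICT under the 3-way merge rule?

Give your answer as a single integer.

Final LEFT:  [foxtrot, kilo, charlie, delta, bravo, delta, juliet, hotel]
Final RIGHT: [foxtrot, kilo, charlie, delta, india, echo, juliet, hotel]
i=0: L=foxtrot R=foxtrot -> agree -> foxtrot
i=1: L=kilo R=kilo -> agree -> kilo
i=2: L=charlie R=charlie -> agree -> charlie
i=3: L=delta R=delta -> agree -> delta
i=4: L=bravo, R=india=BASE -> take LEFT -> bravo
i=5: L=delta, R=echo=BASE -> take LEFT -> delta
i=6: L=juliet R=juliet -> agree -> juliet
i=7: L=hotel R=hotel -> agree -> hotel
Conflict count: 0

Answer: 0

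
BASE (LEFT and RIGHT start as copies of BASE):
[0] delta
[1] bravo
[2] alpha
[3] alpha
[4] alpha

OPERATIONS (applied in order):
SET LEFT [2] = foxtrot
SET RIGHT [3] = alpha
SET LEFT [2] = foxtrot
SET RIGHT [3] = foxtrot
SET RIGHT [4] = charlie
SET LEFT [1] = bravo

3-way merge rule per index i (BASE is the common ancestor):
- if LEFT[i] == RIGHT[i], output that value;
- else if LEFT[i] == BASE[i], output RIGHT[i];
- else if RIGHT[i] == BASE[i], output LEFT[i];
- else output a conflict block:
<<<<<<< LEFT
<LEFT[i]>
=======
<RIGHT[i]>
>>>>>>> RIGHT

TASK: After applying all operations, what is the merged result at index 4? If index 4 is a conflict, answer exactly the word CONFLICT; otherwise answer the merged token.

Final LEFT:  [delta, bravo, foxtrot, alpha, alpha]
Final RIGHT: [delta, bravo, alpha, foxtrot, charlie]
i=0: L=delta R=delta -> agree -> delta
i=1: L=bravo R=bravo -> agree -> bravo
i=2: L=foxtrot, R=alpha=BASE -> take LEFT -> foxtrot
i=3: L=alpha=BASE, R=foxtrot -> take RIGHT -> foxtrot
i=4: L=alpha=BASE, R=charlie -> take RIGHT -> charlie
Index 4 -> charlie

Answer: charlie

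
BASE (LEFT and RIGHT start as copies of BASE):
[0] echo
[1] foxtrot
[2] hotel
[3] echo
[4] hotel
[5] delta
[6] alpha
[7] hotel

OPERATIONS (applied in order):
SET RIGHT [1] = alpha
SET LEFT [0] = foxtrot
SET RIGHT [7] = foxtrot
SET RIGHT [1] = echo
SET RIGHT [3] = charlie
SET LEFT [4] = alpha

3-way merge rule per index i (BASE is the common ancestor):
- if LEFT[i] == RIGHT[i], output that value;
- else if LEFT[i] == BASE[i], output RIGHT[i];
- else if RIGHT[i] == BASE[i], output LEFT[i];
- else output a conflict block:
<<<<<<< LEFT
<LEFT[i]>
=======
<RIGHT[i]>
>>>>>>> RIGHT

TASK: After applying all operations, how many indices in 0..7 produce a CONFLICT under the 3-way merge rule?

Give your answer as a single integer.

Answer: 0

Derivation:
Final LEFT:  [foxtrot, foxtrot, hotel, echo, alpha, delta, alpha, hotel]
Final RIGHT: [echo, echo, hotel, charlie, hotel, delta, alpha, foxtrot]
i=0: L=foxtrot, R=echo=BASE -> take LEFT -> foxtrot
i=1: L=foxtrot=BASE, R=echo -> take RIGHT -> echo
i=2: L=hotel R=hotel -> agree -> hotel
i=3: L=echo=BASE, R=charlie -> take RIGHT -> charlie
i=4: L=alpha, R=hotel=BASE -> take LEFT -> alpha
i=5: L=delta R=delta -> agree -> delta
i=6: L=alpha R=alpha -> agree -> alpha
i=7: L=hotel=BASE, R=foxtrot -> take RIGHT -> foxtrot
Conflict count: 0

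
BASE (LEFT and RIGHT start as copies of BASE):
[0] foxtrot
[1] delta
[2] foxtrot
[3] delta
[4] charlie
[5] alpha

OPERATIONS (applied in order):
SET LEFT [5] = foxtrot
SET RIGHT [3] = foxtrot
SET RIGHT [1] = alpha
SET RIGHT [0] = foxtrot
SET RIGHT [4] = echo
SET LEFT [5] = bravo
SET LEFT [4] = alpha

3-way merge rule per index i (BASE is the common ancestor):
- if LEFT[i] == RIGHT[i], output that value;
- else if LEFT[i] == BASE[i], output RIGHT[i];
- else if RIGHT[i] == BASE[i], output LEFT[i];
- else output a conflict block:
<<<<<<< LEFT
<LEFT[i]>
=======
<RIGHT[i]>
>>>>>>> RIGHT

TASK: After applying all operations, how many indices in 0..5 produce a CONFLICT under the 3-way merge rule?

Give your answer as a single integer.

Answer: 1

Derivation:
Final LEFT:  [foxtrot, delta, foxtrot, delta, alpha, bravo]
Final RIGHT: [foxtrot, alpha, foxtrot, foxtrot, echo, alpha]
i=0: L=foxtrot R=foxtrot -> agree -> foxtrot
i=1: L=delta=BASE, R=alpha -> take RIGHT -> alpha
i=2: L=foxtrot R=foxtrot -> agree -> foxtrot
i=3: L=delta=BASE, R=foxtrot -> take RIGHT -> foxtrot
i=4: BASE=charlie L=alpha R=echo all differ -> CONFLICT
i=5: L=bravo, R=alpha=BASE -> take LEFT -> bravo
Conflict count: 1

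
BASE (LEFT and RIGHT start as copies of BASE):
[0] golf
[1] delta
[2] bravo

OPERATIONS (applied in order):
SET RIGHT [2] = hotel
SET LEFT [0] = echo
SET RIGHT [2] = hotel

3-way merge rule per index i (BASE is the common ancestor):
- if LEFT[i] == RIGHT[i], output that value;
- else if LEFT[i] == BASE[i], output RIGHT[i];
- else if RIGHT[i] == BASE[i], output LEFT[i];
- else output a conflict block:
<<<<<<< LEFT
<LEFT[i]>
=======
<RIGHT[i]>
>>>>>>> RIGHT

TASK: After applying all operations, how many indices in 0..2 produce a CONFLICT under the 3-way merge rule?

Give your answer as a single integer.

Final LEFT:  [echo, delta, bravo]
Final RIGHT: [golf, delta, hotel]
i=0: L=echo, R=golf=BASE -> take LEFT -> echo
i=1: L=delta R=delta -> agree -> delta
i=2: L=bravo=BASE, R=hotel -> take RIGHT -> hotel
Conflict count: 0

Answer: 0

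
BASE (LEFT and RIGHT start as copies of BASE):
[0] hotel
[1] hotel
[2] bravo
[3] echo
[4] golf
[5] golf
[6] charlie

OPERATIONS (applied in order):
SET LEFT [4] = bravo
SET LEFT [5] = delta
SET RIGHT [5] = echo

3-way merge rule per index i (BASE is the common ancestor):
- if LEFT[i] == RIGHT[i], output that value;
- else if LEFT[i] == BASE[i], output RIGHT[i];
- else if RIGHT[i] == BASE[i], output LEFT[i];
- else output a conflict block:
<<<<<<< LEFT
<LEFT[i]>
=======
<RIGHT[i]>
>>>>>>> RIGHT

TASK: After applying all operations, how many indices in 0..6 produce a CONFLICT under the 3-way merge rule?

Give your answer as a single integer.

Answer: 1

Derivation:
Final LEFT:  [hotel, hotel, bravo, echo, bravo, delta, charlie]
Final RIGHT: [hotel, hotel, bravo, echo, golf, echo, charlie]
i=0: L=hotel R=hotel -> agree -> hotel
i=1: L=hotel R=hotel -> agree -> hotel
i=2: L=bravo R=bravo -> agree -> bravo
i=3: L=echo R=echo -> agree -> echo
i=4: L=bravo, R=golf=BASE -> take LEFT -> bravo
i=5: BASE=golf L=delta R=echo all differ -> CONFLICT
i=6: L=charlie R=charlie -> agree -> charlie
Conflict count: 1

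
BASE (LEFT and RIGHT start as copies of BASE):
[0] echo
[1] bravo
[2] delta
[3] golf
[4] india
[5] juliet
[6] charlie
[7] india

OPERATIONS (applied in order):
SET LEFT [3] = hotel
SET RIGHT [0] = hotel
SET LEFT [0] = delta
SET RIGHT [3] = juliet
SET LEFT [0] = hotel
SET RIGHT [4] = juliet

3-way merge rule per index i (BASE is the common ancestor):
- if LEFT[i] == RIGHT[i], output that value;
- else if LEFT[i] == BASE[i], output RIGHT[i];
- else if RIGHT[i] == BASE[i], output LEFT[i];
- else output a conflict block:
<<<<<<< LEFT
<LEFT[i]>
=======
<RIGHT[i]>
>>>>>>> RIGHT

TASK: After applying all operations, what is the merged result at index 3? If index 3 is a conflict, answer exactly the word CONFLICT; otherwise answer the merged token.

Answer: CONFLICT

Derivation:
Final LEFT:  [hotel, bravo, delta, hotel, india, juliet, charlie, india]
Final RIGHT: [hotel, bravo, delta, juliet, juliet, juliet, charlie, india]
i=0: L=hotel R=hotel -> agree -> hotel
i=1: L=bravo R=bravo -> agree -> bravo
i=2: L=delta R=delta -> agree -> delta
i=3: BASE=golf L=hotel R=juliet all differ -> CONFLICT
i=4: L=india=BASE, R=juliet -> take RIGHT -> juliet
i=5: L=juliet R=juliet -> agree -> juliet
i=6: L=charlie R=charlie -> agree -> charlie
i=7: L=india R=india -> agree -> india
Index 3 -> CONFLICT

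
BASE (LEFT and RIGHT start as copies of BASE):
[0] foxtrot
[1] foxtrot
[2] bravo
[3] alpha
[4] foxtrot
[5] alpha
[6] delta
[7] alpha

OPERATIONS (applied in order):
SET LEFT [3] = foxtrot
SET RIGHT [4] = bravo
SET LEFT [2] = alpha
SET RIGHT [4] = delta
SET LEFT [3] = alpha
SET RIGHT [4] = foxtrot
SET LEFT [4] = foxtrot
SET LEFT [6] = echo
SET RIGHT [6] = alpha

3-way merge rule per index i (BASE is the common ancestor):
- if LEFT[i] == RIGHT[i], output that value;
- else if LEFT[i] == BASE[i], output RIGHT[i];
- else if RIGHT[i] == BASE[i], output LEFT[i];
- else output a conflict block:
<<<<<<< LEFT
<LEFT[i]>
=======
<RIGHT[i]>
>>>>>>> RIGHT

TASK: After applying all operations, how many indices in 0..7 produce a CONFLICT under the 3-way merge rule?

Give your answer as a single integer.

Answer: 1

Derivation:
Final LEFT:  [foxtrot, foxtrot, alpha, alpha, foxtrot, alpha, echo, alpha]
Final RIGHT: [foxtrot, foxtrot, bravo, alpha, foxtrot, alpha, alpha, alpha]
i=0: L=foxtrot R=foxtrot -> agree -> foxtrot
i=1: L=foxtrot R=foxtrot -> agree -> foxtrot
i=2: L=alpha, R=bravo=BASE -> take LEFT -> alpha
i=3: L=alpha R=alpha -> agree -> alpha
i=4: L=foxtrot R=foxtrot -> agree -> foxtrot
i=5: L=alpha R=alpha -> agree -> alpha
i=6: BASE=delta L=echo R=alpha all differ -> CONFLICT
i=7: L=alpha R=alpha -> agree -> alpha
Conflict count: 1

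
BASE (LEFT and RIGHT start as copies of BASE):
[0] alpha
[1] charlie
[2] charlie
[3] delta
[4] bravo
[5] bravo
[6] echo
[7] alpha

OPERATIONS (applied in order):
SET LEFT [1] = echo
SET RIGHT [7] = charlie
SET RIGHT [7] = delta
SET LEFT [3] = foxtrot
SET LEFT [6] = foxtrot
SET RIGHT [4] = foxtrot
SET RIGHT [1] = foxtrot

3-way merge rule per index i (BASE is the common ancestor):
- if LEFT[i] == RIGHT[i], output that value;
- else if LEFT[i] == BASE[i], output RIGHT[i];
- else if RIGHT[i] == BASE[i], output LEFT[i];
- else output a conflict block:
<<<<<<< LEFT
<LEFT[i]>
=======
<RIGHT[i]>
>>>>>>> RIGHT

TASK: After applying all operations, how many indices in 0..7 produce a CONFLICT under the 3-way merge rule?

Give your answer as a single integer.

Answer: 1

Derivation:
Final LEFT:  [alpha, echo, charlie, foxtrot, bravo, bravo, foxtrot, alpha]
Final RIGHT: [alpha, foxtrot, charlie, delta, foxtrot, bravo, echo, delta]
i=0: L=alpha R=alpha -> agree -> alpha
i=1: BASE=charlie L=echo R=foxtrot all differ -> CONFLICT
i=2: L=charlie R=charlie -> agree -> charlie
i=3: L=foxtrot, R=delta=BASE -> take LEFT -> foxtrot
i=4: L=bravo=BASE, R=foxtrot -> take RIGHT -> foxtrot
i=5: L=bravo R=bravo -> agree -> bravo
i=6: L=foxtrot, R=echo=BASE -> take LEFT -> foxtrot
i=7: L=alpha=BASE, R=delta -> take RIGHT -> delta
Conflict count: 1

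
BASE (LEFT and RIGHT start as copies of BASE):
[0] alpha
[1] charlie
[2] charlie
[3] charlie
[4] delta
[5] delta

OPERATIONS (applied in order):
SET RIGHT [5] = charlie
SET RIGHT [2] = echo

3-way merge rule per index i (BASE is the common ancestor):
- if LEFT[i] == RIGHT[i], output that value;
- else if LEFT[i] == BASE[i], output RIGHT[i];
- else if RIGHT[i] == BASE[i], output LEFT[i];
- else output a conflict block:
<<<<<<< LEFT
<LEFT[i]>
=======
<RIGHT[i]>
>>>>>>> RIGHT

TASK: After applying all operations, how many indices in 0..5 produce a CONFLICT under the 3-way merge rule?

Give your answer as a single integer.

Final LEFT:  [alpha, charlie, charlie, charlie, delta, delta]
Final RIGHT: [alpha, charlie, echo, charlie, delta, charlie]
i=0: L=alpha R=alpha -> agree -> alpha
i=1: L=charlie R=charlie -> agree -> charlie
i=2: L=charlie=BASE, R=echo -> take RIGHT -> echo
i=3: L=charlie R=charlie -> agree -> charlie
i=4: L=delta R=delta -> agree -> delta
i=5: L=delta=BASE, R=charlie -> take RIGHT -> charlie
Conflict count: 0

Answer: 0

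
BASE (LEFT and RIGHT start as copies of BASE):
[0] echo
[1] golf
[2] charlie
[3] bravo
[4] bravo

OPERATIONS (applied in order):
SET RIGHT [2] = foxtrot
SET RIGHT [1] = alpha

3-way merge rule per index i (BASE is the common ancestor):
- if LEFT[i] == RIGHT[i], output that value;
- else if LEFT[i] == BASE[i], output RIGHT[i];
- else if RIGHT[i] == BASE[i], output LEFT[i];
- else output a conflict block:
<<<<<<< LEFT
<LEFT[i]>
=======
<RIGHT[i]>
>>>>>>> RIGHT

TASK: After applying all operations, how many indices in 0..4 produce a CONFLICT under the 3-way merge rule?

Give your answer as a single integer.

Answer: 0

Derivation:
Final LEFT:  [echo, golf, charlie, bravo, bravo]
Final RIGHT: [echo, alpha, foxtrot, bravo, bravo]
i=0: L=echo R=echo -> agree -> echo
i=1: L=golf=BASE, R=alpha -> take RIGHT -> alpha
i=2: L=charlie=BASE, R=foxtrot -> take RIGHT -> foxtrot
i=3: L=bravo R=bravo -> agree -> bravo
i=4: L=bravo R=bravo -> agree -> bravo
Conflict count: 0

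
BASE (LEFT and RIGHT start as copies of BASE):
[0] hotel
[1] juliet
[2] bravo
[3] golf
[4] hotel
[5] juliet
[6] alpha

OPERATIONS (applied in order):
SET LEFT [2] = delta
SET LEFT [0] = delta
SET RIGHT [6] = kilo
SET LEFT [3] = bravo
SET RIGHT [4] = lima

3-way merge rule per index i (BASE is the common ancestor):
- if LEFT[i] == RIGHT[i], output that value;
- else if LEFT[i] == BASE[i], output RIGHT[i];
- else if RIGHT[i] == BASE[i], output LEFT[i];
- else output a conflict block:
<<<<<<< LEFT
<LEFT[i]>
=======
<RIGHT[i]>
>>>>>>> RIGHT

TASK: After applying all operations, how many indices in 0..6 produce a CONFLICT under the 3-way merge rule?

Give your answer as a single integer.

Final LEFT:  [delta, juliet, delta, bravo, hotel, juliet, alpha]
Final RIGHT: [hotel, juliet, bravo, golf, lima, juliet, kilo]
i=0: L=delta, R=hotel=BASE -> take LEFT -> delta
i=1: L=juliet R=juliet -> agree -> juliet
i=2: L=delta, R=bravo=BASE -> take LEFT -> delta
i=3: L=bravo, R=golf=BASE -> take LEFT -> bravo
i=4: L=hotel=BASE, R=lima -> take RIGHT -> lima
i=5: L=juliet R=juliet -> agree -> juliet
i=6: L=alpha=BASE, R=kilo -> take RIGHT -> kilo
Conflict count: 0

Answer: 0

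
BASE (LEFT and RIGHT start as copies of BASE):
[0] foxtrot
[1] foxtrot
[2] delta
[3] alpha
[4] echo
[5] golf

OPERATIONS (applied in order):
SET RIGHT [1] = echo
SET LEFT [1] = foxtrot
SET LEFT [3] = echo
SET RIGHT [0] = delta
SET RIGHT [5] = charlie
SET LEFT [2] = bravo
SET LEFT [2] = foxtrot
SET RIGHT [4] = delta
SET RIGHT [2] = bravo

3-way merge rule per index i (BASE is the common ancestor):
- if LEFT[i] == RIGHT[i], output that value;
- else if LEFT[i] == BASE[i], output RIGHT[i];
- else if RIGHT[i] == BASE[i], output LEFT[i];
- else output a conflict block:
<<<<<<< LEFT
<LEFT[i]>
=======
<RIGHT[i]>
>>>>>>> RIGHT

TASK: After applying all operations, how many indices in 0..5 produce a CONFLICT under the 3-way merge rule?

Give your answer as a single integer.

Final LEFT:  [foxtrot, foxtrot, foxtrot, echo, echo, golf]
Final RIGHT: [delta, echo, bravo, alpha, delta, charlie]
i=0: L=foxtrot=BASE, R=delta -> take RIGHT -> delta
i=1: L=foxtrot=BASE, R=echo -> take RIGHT -> echo
i=2: BASE=delta L=foxtrot R=bravo all differ -> CONFLICT
i=3: L=echo, R=alpha=BASE -> take LEFT -> echo
i=4: L=echo=BASE, R=delta -> take RIGHT -> delta
i=5: L=golf=BASE, R=charlie -> take RIGHT -> charlie
Conflict count: 1

Answer: 1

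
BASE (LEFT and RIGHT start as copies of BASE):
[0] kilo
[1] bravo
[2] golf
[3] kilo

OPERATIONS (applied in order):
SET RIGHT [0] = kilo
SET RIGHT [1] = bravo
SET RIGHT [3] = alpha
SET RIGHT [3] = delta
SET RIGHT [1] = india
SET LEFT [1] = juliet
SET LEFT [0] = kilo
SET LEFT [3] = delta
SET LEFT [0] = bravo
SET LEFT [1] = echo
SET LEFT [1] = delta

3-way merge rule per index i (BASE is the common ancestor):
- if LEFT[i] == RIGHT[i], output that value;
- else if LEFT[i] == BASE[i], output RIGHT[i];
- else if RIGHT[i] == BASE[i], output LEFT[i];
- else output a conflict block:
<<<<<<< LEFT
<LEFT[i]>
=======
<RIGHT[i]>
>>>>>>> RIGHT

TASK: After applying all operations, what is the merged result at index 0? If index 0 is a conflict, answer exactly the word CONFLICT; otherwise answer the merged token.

Final LEFT:  [bravo, delta, golf, delta]
Final RIGHT: [kilo, india, golf, delta]
i=0: L=bravo, R=kilo=BASE -> take LEFT -> bravo
i=1: BASE=bravo L=delta R=india all differ -> CONFLICT
i=2: L=golf R=golf -> agree -> golf
i=3: L=delta R=delta -> agree -> delta
Index 0 -> bravo

Answer: bravo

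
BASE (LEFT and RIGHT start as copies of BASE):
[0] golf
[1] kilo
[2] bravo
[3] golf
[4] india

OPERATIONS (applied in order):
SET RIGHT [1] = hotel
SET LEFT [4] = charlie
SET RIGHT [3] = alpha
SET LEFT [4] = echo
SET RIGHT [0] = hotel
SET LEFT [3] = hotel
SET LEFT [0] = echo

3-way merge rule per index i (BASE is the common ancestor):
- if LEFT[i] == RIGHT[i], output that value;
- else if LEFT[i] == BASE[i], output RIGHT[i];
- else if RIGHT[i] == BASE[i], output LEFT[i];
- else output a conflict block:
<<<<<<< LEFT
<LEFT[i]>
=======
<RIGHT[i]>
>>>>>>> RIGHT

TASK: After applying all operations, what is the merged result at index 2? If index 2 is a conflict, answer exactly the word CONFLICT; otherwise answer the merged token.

Answer: bravo

Derivation:
Final LEFT:  [echo, kilo, bravo, hotel, echo]
Final RIGHT: [hotel, hotel, bravo, alpha, india]
i=0: BASE=golf L=echo R=hotel all differ -> CONFLICT
i=1: L=kilo=BASE, R=hotel -> take RIGHT -> hotel
i=2: L=bravo R=bravo -> agree -> bravo
i=3: BASE=golf L=hotel R=alpha all differ -> CONFLICT
i=4: L=echo, R=india=BASE -> take LEFT -> echo
Index 2 -> bravo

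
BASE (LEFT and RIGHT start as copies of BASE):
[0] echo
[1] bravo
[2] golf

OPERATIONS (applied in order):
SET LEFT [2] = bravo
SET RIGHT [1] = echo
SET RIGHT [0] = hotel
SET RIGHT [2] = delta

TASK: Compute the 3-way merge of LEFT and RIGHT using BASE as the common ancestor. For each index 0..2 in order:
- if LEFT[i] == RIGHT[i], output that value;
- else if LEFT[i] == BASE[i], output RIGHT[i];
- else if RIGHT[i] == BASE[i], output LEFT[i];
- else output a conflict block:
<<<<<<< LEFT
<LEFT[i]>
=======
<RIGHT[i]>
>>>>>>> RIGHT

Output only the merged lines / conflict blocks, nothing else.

Final LEFT:  [echo, bravo, bravo]
Final RIGHT: [hotel, echo, delta]
i=0: L=echo=BASE, R=hotel -> take RIGHT -> hotel
i=1: L=bravo=BASE, R=echo -> take RIGHT -> echo
i=2: BASE=golf L=bravo R=delta all differ -> CONFLICT

Answer: hotel
echo
<<<<<<< LEFT
bravo
=======
delta
>>>>>>> RIGHT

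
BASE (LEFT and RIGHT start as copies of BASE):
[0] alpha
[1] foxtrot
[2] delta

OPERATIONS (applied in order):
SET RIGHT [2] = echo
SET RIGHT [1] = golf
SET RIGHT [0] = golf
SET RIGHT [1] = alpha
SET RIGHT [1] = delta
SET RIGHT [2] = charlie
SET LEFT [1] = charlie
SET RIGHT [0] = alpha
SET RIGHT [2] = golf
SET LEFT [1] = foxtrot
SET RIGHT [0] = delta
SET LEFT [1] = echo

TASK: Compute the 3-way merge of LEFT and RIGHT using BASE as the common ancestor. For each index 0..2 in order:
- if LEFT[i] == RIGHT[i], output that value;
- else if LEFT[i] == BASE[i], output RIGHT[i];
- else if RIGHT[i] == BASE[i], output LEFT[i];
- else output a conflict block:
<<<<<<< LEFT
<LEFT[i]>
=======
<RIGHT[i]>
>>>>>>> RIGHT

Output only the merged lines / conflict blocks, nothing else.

Answer: delta
<<<<<<< LEFT
echo
=======
delta
>>>>>>> RIGHT
golf

Derivation:
Final LEFT:  [alpha, echo, delta]
Final RIGHT: [delta, delta, golf]
i=0: L=alpha=BASE, R=delta -> take RIGHT -> delta
i=1: BASE=foxtrot L=echo R=delta all differ -> CONFLICT
i=2: L=delta=BASE, R=golf -> take RIGHT -> golf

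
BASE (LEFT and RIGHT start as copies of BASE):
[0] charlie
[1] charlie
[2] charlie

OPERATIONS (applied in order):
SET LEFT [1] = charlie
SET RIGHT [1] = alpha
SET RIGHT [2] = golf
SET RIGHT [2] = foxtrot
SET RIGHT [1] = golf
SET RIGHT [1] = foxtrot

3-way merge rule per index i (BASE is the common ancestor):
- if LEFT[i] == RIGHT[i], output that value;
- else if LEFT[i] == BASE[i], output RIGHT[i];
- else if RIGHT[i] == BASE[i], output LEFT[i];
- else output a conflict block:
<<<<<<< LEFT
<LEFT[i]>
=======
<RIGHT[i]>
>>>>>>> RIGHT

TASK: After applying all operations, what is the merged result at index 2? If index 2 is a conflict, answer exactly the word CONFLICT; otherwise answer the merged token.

Answer: foxtrot

Derivation:
Final LEFT:  [charlie, charlie, charlie]
Final RIGHT: [charlie, foxtrot, foxtrot]
i=0: L=charlie R=charlie -> agree -> charlie
i=1: L=charlie=BASE, R=foxtrot -> take RIGHT -> foxtrot
i=2: L=charlie=BASE, R=foxtrot -> take RIGHT -> foxtrot
Index 2 -> foxtrot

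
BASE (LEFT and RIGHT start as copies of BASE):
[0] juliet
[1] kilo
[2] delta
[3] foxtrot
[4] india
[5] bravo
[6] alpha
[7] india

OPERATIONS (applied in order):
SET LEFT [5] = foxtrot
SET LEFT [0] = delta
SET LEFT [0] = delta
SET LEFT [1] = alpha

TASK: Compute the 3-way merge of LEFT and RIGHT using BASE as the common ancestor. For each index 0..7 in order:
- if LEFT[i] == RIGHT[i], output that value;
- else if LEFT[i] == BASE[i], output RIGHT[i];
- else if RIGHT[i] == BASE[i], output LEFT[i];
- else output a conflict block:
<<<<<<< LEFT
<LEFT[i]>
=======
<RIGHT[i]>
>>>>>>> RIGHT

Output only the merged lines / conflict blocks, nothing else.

Final LEFT:  [delta, alpha, delta, foxtrot, india, foxtrot, alpha, india]
Final RIGHT: [juliet, kilo, delta, foxtrot, india, bravo, alpha, india]
i=0: L=delta, R=juliet=BASE -> take LEFT -> delta
i=1: L=alpha, R=kilo=BASE -> take LEFT -> alpha
i=2: L=delta R=delta -> agree -> delta
i=3: L=foxtrot R=foxtrot -> agree -> foxtrot
i=4: L=india R=india -> agree -> india
i=5: L=foxtrot, R=bravo=BASE -> take LEFT -> foxtrot
i=6: L=alpha R=alpha -> agree -> alpha
i=7: L=india R=india -> agree -> india

Answer: delta
alpha
delta
foxtrot
india
foxtrot
alpha
india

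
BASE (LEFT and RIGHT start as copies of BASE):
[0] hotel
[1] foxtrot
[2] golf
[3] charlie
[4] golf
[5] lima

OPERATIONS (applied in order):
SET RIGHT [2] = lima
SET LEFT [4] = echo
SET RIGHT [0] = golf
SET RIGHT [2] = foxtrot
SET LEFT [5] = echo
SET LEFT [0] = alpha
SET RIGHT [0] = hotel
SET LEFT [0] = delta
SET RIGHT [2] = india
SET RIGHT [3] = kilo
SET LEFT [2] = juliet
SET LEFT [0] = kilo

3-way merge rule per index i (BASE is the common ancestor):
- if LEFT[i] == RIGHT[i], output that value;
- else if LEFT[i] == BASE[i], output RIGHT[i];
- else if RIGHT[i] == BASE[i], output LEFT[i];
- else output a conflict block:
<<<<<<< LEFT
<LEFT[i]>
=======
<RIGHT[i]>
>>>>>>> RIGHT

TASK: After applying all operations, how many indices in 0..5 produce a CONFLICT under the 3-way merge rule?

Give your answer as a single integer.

Final LEFT:  [kilo, foxtrot, juliet, charlie, echo, echo]
Final RIGHT: [hotel, foxtrot, india, kilo, golf, lima]
i=0: L=kilo, R=hotel=BASE -> take LEFT -> kilo
i=1: L=foxtrot R=foxtrot -> agree -> foxtrot
i=2: BASE=golf L=juliet R=india all differ -> CONFLICT
i=3: L=charlie=BASE, R=kilo -> take RIGHT -> kilo
i=4: L=echo, R=golf=BASE -> take LEFT -> echo
i=5: L=echo, R=lima=BASE -> take LEFT -> echo
Conflict count: 1

Answer: 1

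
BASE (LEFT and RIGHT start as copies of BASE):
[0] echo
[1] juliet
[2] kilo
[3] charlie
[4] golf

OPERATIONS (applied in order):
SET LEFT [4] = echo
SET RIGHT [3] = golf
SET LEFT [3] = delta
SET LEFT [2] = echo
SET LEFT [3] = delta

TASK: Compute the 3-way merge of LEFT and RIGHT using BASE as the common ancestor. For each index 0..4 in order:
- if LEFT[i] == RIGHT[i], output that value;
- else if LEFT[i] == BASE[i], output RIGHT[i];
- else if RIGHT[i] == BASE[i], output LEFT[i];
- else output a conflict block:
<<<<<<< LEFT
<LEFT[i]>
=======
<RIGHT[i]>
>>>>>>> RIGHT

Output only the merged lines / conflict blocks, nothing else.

Answer: echo
juliet
echo
<<<<<<< LEFT
delta
=======
golf
>>>>>>> RIGHT
echo

Derivation:
Final LEFT:  [echo, juliet, echo, delta, echo]
Final RIGHT: [echo, juliet, kilo, golf, golf]
i=0: L=echo R=echo -> agree -> echo
i=1: L=juliet R=juliet -> agree -> juliet
i=2: L=echo, R=kilo=BASE -> take LEFT -> echo
i=3: BASE=charlie L=delta R=golf all differ -> CONFLICT
i=4: L=echo, R=golf=BASE -> take LEFT -> echo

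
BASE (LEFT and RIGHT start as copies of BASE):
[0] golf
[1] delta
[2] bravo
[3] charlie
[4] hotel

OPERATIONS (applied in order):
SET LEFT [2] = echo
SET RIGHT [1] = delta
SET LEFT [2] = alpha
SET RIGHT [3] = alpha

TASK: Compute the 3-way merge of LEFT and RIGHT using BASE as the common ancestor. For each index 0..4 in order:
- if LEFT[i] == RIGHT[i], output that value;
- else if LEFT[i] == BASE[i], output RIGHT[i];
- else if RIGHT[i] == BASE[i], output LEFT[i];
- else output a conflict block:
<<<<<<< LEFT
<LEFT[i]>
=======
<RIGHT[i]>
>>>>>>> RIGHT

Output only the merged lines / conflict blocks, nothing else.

Final LEFT:  [golf, delta, alpha, charlie, hotel]
Final RIGHT: [golf, delta, bravo, alpha, hotel]
i=0: L=golf R=golf -> agree -> golf
i=1: L=delta R=delta -> agree -> delta
i=2: L=alpha, R=bravo=BASE -> take LEFT -> alpha
i=3: L=charlie=BASE, R=alpha -> take RIGHT -> alpha
i=4: L=hotel R=hotel -> agree -> hotel

Answer: golf
delta
alpha
alpha
hotel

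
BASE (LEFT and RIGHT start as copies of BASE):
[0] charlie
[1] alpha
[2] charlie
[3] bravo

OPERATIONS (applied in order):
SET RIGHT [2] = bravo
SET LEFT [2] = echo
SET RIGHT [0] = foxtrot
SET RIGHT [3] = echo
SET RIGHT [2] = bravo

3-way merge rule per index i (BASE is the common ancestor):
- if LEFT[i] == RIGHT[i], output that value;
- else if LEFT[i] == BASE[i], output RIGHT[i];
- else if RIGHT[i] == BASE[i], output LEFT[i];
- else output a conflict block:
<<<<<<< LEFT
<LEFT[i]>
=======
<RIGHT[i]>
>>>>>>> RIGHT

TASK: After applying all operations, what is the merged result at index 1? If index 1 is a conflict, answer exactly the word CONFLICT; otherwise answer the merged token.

Final LEFT:  [charlie, alpha, echo, bravo]
Final RIGHT: [foxtrot, alpha, bravo, echo]
i=0: L=charlie=BASE, R=foxtrot -> take RIGHT -> foxtrot
i=1: L=alpha R=alpha -> agree -> alpha
i=2: BASE=charlie L=echo R=bravo all differ -> CONFLICT
i=3: L=bravo=BASE, R=echo -> take RIGHT -> echo
Index 1 -> alpha

Answer: alpha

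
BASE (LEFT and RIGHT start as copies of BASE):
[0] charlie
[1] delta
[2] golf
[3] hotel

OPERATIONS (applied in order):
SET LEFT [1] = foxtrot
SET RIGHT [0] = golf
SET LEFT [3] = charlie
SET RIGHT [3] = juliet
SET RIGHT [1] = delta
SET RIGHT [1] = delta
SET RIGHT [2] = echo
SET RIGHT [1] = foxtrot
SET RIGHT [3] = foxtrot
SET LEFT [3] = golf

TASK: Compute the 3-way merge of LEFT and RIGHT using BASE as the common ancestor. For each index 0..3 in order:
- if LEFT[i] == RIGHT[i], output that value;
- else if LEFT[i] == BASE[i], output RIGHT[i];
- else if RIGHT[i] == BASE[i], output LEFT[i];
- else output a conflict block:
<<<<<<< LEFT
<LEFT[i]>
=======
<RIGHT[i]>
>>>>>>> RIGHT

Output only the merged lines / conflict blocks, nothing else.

Final LEFT:  [charlie, foxtrot, golf, golf]
Final RIGHT: [golf, foxtrot, echo, foxtrot]
i=0: L=charlie=BASE, R=golf -> take RIGHT -> golf
i=1: L=foxtrot R=foxtrot -> agree -> foxtrot
i=2: L=golf=BASE, R=echo -> take RIGHT -> echo
i=3: BASE=hotel L=golf R=foxtrot all differ -> CONFLICT

Answer: golf
foxtrot
echo
<<<<<<< LEFT
golf
=======
foxtrot
>>>>>>> RIGHT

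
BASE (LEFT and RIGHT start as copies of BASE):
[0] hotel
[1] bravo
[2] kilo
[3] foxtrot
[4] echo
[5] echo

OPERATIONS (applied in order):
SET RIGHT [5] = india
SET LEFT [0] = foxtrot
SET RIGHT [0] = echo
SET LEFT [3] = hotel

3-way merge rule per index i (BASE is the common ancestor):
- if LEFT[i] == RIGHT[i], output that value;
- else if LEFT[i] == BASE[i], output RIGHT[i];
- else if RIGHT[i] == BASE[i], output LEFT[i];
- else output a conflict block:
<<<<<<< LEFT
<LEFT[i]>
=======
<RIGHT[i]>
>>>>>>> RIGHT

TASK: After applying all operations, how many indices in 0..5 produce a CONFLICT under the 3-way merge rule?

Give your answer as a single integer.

Final LEFT:  [foxtrot, bravo, kilo, hotel, echo, echo]
Final RIGHT: [echo, bravo, kilo, foxtrot, echo, india]
i=0: BASE=hotel L=foxtrot R=echo all differ -> CONFLICT
i=1: L=bravo R=bravo -> agree -> bravo
i=2: L=kilo R=kilo -> agree -> kilo
i=3: L=hotel, R=foxtrot=BASE -> take LEFT -> hotel
i=4: L=echo R=echo -> agree -> echo
i=5: L=echo=BASE, R=india -> take RIGHT -> india
Conflict count: 1

Answer: 1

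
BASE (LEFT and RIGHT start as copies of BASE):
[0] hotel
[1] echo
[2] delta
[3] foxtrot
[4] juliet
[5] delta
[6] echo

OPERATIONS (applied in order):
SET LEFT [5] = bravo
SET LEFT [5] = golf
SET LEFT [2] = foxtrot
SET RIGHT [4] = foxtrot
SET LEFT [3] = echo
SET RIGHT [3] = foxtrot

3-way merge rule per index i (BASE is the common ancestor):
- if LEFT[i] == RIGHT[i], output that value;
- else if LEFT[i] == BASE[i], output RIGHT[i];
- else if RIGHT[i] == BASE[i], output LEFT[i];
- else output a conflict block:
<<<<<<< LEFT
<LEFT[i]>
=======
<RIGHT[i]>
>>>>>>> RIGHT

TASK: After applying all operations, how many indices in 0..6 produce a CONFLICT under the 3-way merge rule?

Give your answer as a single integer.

Final LEFT:  [hotel, echo, foxtrot, echo, juliet, golf, echo]
Final RIGHT: [hotel, echo, delta, foxtrot, foxtrot, delta, echo]
i=0: L=hotel R=hotel -> agree -> hotel
i=1: L=echo R=echo -> agree -> echo
i=2: L=foxtrot, R=delta=BASE -> take LEFT -> foxtrot
i=3: L=echo, R=foxtrot=BASE -> take LEFT -> echo
i=4: L=juliet=BASE, R=foxtrot -> take RIGHT -> foxtrot
i=5: L=golf, R=delta=BASE -> take LEFT -> golf
i=6: L=echo R=echo -> agree -> echo
Conflict count: 0

Answer: 0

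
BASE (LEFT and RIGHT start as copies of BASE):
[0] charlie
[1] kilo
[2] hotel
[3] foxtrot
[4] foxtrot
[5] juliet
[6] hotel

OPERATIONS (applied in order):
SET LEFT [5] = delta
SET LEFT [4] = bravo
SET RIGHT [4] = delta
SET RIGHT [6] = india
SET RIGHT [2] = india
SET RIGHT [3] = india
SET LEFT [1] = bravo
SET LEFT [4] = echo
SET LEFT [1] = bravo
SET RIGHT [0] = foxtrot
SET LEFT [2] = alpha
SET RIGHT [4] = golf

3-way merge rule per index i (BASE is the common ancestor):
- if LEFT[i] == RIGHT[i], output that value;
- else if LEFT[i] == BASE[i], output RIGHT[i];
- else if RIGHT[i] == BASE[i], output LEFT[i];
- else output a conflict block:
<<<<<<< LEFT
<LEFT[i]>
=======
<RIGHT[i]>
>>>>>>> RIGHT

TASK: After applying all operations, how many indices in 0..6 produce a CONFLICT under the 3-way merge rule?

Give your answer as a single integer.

Final LEFT:  [charlie, bravo, alpha, foxtrot, echo, delta, hotel]
Final RIGHT: [foxtrot, kilo, india, india, golf, juliet, india]
i=0: L=charlie=BASE, R=foxtrot -> take RIGHT -> foxtrot
i=1: L=bravo, R=kilo=BASE -> take LEFT -> bravo
i=2: BASE=hotel L=alpha R=india all differ -> CONFLICT
i=3: L=foxtrot=BASE, R=india -> take RIGHT -> india
i=4: BASE=foxtrot L=echo R=golf all differ -> CONFLICT
i=5: L=delta, R=juliet=BASE -> take LEFT -> delta
i=6: L=hotel=BASE, R=india -> take RIGHT -> india
Conflict count: 2

Answer: 2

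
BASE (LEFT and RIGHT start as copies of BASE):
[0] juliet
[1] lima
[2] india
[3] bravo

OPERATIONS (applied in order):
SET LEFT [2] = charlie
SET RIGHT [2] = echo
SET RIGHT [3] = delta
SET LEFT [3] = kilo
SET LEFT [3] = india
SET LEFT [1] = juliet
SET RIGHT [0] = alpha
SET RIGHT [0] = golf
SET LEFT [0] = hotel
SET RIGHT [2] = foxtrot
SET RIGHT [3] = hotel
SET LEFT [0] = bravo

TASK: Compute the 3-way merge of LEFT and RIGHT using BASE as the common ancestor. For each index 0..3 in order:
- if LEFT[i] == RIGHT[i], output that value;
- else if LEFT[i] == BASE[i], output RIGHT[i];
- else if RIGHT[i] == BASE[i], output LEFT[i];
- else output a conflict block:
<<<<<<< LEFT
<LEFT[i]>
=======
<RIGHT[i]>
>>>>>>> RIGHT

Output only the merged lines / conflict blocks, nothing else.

Final LEFT:  [bravo, juliet, charlie, india]
Final RIGHT: [golf, lima, foxtrot, hotel]
i=0: BASE=juliet L=bravo R=golf all differ -> CONFLICT
i=1: L=juliet, R=lima=BASE -> take LEFT -> juliet
i=2: BASE=india L=charlie R=foxtrot all differ -> CONFLICT
i=3: BASE=bravo L=india R=hotel all differ -> CONFLICT

Answer: <<<<<<< LEFT
bravo
=======
golf
>>>>>>> RIGHT
juliet
<<<<<<< LEFT
charlie
=======
foxtrot
>>>>>>> RIGHT
<<<<<<< LEFT
india
=======
hotel
>>>>>>> RIGHT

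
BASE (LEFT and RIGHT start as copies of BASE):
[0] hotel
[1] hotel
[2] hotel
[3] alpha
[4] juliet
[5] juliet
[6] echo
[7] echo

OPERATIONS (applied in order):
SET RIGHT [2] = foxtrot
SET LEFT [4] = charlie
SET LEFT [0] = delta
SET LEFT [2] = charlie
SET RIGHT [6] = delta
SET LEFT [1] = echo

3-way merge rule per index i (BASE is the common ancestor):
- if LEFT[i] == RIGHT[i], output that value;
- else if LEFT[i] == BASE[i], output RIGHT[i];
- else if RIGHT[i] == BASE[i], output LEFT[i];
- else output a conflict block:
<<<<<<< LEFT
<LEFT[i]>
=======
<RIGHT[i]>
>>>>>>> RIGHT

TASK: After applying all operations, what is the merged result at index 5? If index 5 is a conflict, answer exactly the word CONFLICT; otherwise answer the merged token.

Final LEFT:  [delta, echo, charlie, alpha, charlie, juliet, echo, echo]
Final RIGHT: [hotel, hotel, foxtrot, alpha, juliet, juliet, delta, echo]
i=0: L=delta, R=hotel=BASE -> take LEFT -> delta
i=1: L=echo, R=hotel=BASE -> take LEFT -> echo
i=2: BASE=hotel L=charlie R=foxtrot all differ -> CONFLICT
i=3: L=alpha R=alpha -> agree -> alpha
i=4: L=charlie, R=juliet=BASE -> take LEFT -> charlie
i=5: L=juliet R=juliet -> agree -> juliet
i=6: L=echo=BASE, R=delta -> take RIGHT -> delta
i=7: L=echo R=echo -> agree -> echo
Index 5 -> juliet

Answer: juliet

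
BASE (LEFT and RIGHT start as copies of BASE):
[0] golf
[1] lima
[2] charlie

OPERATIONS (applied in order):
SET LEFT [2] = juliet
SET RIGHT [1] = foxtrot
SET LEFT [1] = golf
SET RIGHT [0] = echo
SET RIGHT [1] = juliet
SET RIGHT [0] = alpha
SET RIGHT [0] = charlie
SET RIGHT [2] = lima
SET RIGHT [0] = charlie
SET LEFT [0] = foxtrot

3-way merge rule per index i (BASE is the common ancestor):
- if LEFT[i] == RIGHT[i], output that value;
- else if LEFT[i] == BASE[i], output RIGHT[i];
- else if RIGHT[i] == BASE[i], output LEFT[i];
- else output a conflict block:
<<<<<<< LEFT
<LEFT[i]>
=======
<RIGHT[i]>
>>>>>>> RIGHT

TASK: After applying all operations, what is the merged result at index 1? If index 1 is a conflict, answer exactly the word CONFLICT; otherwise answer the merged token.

Answer: CONFLICT

Derivation:
Final LEFT:  [foxtrot, golf, juliet]
Final RIGHT: [charlie, juliet, lima]
i=0: BASE=golf L=foxtrot R=charlie all differ -> CONFLICT
i=1: BASE=lima L=golf R=juliet all differ -> CONFLICT
i=2: BASE=charlie L=juliet R=lima all differ -> CONFLICT
Index 1 -> CONFLICT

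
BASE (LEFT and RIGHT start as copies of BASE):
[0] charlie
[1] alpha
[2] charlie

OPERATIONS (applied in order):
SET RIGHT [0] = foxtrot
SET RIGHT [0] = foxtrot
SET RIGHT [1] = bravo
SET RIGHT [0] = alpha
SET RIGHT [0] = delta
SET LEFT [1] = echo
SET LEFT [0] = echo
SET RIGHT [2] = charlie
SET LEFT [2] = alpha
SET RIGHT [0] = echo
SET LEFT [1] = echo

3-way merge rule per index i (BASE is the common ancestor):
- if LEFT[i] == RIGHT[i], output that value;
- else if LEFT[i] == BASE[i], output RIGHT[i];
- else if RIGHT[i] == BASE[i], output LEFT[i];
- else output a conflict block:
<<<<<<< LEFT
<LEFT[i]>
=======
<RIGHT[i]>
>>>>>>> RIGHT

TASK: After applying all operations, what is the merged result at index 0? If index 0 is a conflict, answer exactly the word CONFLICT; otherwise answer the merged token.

Final LEFT:  [echo, echo, alpha]
Final RIGHT: [echo, bravo, charlie]
i=0: L=echo R=echo -> agree -> echo
i=1: BASE=alpha L=echo R=bravo all differ -> CONFLICT
i=2: L=alpha, R=charlie=BASE -> take LEFT -> alpha
Index 0 -> echo

Answer: echo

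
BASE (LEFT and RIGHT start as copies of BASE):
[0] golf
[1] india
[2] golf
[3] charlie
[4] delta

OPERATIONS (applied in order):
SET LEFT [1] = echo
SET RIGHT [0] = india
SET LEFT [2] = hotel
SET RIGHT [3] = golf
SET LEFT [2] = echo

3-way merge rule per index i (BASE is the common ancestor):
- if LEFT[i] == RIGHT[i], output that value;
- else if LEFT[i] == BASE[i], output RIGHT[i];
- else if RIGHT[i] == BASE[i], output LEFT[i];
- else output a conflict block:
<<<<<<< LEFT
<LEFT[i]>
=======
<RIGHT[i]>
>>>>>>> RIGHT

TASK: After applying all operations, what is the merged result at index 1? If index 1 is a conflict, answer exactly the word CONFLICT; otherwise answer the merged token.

Final LEFT:  [golf, echo, echo, charlie, delta]
Final RIGHT: [india, india, golf, golf, delta]
i=0: L=golf=BASE, R=india -> take RIGHT -> india
i=1: L=echo, R=india=BASE -> take LEFT -> echo
i=2: L=echo, R=golf=BASE -> take LEFT -> echo
i=3: L=charlie=BASE, R=golf -> take RIGHT -> golf
i=4: L=delta R=delta -> agree -> delta
Index 1 -> echo

Answer: echo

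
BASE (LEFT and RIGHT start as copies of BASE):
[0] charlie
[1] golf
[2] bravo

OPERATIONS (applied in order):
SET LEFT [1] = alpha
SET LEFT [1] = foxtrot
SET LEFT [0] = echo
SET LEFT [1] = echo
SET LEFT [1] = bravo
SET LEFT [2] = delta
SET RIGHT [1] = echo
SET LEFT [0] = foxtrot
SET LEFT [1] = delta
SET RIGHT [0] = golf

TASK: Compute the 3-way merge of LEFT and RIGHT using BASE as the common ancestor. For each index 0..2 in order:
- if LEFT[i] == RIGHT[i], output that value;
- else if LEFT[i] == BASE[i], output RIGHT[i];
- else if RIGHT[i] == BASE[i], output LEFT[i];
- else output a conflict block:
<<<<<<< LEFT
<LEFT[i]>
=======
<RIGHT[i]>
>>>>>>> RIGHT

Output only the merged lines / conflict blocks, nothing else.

Answer: <<<<<<< LEFT
foxtrot
=======
golf
>>>>>>> RIGHT
<<<<<<< LEFT
delta
=======
echo
>>>>>>> RIGHT
delta

Derivation:
Final LEFT:  [foxtrot, delta, delta]
Final RIGHT: [golf, echo, bravo]
i=0: BASE=charlie L=foxtrot R=golf all differ -> CONFLICT
i=1: BASE=golf L=delta R=echo all differ -> CONFLICT
i=2: L=delta, R=bravo=BASE -> take LEFT -> delta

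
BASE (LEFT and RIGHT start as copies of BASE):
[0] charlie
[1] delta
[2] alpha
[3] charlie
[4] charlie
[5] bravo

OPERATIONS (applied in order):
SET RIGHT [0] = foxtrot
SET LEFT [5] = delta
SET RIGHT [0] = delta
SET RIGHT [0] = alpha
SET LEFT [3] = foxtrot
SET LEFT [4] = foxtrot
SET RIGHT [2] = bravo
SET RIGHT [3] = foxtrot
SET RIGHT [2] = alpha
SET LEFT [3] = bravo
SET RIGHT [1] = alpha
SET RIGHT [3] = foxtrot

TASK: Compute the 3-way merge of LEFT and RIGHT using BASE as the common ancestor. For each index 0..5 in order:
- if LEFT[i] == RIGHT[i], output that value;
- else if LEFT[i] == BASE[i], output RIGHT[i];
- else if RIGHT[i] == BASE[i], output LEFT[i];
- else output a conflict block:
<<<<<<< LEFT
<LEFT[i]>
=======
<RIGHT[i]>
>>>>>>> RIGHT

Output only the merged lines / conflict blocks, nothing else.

Answer: alpha
alpha
alpha
<<<<<<< LEFT
bravo
=======
foxtrot
>>>>>>> RIGHT
foxtrot
delta

Derivation:
Final LEFT:  [charlie, delta, alpha, bravo, foxtrot, delta]
Final RIGHT: [alpha, alpha, alpha, foxtrot, charlie, bravo]
i=0: L=charlie=BASE, R=alpha -> take RIGHT -> alpha
i=1: L=delta=BASE, R=alpha -> take RIGHT -> alpha
i=2: L=alpha R=alpha -> agree -> alpha
i=3: BASE=charlie L=bravo R=foxtrot all differ -> CONFLICT
i=4: L=foxtrot, R=charlie=BASE -> take LEFT -> foxtrot
i=5: L=delta, R=bravo=BASE -> take LEFT -> delta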